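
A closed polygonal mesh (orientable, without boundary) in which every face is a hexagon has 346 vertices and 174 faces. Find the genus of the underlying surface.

2

Every face is a hexagon, so 2E = 6·174 = 1044, giving E = 522.
χ = V − E + F = 346 − 522 + 174 = -2.
For a closed orientable surface χ = 2 − 2g, so g = (2 − (-2))/2 = 2.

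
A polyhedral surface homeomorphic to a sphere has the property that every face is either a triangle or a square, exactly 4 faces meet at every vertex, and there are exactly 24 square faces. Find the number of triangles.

8

Let x be the number of triangles; then F = 24 + x.
Edge–face incidences: 2E = 4·24 + 3·x = 96 + 3x.
Every vertex has degree 4, so 4V = 2E.
Euler: V − E + F = 2 ⇒ (2E)/4 − E + (24 + x) = 2.
Multiply by 8: 2·(2E) − 4·(2E) + 8·(24 + x) = 16, i.e. 192 + 8x − 2·(96 + 3x) = 16.
Collecting terms: 2x = 16, so x = 8.
Then 2E = 96 + 3·8 = 120, so E = 60, V = 2E/4 = 30, F = 24 + 8 = 32.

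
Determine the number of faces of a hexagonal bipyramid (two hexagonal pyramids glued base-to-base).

12

A bipyramid over an n-gon has 2n triangular faces and n + 2 vertices: V = 6 + 2 = 8, E = 3·6 = 18, F = 2·6 = 12.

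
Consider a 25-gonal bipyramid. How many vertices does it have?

27

A bipyramid over an n-gon has 2n triangular faces and n + 2 vertices: V = 25 + 2 = 27, E = 3·25 = 75, F = 2·25 = 50.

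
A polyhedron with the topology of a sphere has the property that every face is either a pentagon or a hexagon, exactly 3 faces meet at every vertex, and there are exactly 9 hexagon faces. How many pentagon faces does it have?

Let x be the number of pentagons; then F = 9 + x.
Edge–face incidences: 2E = 6·9 + 5·x = 54 + 5x.
Every vertex has degree 3, so 3V = 2E.
Euler: V − E + F = 2 ⇒ (2E)/3 − E + (9 + x) = 2.
Multiply by 6: 2·(2E) − 3·(2E) + 6·(9 + x) = 12, i.e. 54 + 6x − (54 + 5x) = 12.
Collecting terms: x = 12.
Then 2E = 54 + 5·12 = 114, so E = 57, V = 2E/3 = 38, F = 9 + 12 = 21.

12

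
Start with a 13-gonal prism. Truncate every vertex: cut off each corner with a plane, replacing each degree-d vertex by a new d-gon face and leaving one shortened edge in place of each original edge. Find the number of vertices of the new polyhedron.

78

The base solid has V = 26, E = 39, F = 15.
Truncation replaces each original edge-end by a new vertex, so V′ = 2E = 78.
Each original edge survives, and each old vertex of degree d contributes d new edges; summing degrees gives Σd = 2E, so E′ = E + 2E = 3E = 117.
Each original face survives and each original vertex becomes one new face: F′ = F + V = 41.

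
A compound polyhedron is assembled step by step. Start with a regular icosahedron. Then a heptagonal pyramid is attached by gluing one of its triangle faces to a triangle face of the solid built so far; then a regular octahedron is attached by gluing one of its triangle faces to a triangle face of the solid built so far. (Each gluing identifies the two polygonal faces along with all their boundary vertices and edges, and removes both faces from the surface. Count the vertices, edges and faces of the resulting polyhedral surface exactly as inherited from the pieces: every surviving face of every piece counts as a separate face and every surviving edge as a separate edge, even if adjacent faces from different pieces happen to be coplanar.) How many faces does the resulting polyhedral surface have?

A regular icosahedron: V=12, E=30, F=20.
Attach a heptagonal pyramid (V=8, E=14, F=8) along a 3-gon: merge 3 vertices and 3 edges, delete both glued faces → V=17, E=41, F=26.
Attach a regular octahedron (V=6, E=12, F=8) along a 3-gon: merge 3 vertices and 3 edges, delete both glued faces → V=20, E=50, F=32.
Check: V − E + F = 20 − 50 + 32 = 2.

32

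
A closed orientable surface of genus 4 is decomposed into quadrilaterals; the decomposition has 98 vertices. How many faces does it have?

104

χ = 2 − 2·4 = -6, and every face is a square so 4F = 2E.
V − E + F = -6 with E = 4F/2 gives 98 − (4/2 − 1)·F = -6, so F = 104 and E = 208.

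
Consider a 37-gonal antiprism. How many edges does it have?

An antiprism on an n-gon has two n-gon caps and 2n triangles: V = 2·37 = 74, E = 4·37 = 148, F = 2·37 + 2 = 76.

148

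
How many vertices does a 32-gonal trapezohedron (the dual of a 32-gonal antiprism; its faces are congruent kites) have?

66

The n-trapezohedron (dual of the n-antiprism) has V = 2·32 + 2 = 66, E = 4·32 = 128, F = 2·32 = 64.
Check: V − E + F = 66 − 128 + 64 = 2.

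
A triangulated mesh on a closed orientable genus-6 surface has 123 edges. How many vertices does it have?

χ = 2 − 2·6 = -10, and every face is a triangle so 3F = 2E.
F = 2E/3 = 82. Then V = -10 + E − F = -10 + 123 − 82 = 31.

31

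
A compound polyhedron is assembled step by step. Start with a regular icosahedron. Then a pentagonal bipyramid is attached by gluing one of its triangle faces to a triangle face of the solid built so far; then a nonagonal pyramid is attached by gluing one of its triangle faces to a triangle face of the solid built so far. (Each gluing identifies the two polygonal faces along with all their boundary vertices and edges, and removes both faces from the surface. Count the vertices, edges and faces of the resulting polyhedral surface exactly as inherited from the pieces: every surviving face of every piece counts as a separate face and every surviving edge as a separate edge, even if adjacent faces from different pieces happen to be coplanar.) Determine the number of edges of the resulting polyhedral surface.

A regular icosahedron: V=12, E=30, F=20.
Attach a pentagonal bipyramid (V=7, E=15, F=10) along a 3-gon: merge 3 vertices and 3 edges, delete both glued faces → V=16, E=42, F=28.
Attach a nonagonal pyramid (V=10, E=18, F=10) along a 3-gon: merge 3 vertices and 3 edges, delete both glued faces → V=23, E=57, F=36.
Check: V − E + F = 23 − 57 + 36 = 2.

57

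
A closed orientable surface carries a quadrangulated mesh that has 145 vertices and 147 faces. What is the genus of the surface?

2

Every face is a square, so 2E = 4·147 = 588, giving E = 294.
χ = V − E + F = 145 − 294 + 147 = -2.
For a closed orientable surface χ = 2 − 2g, so g = (2 − (-2))/2 = 2.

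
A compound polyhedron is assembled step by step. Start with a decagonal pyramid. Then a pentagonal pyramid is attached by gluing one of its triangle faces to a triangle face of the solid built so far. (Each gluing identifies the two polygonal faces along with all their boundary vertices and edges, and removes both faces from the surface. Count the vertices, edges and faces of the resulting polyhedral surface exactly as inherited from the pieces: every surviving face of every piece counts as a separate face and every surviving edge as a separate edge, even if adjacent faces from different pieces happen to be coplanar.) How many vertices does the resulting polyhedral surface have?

14

A decagonal pyramid: V=11, E=20, F=11.
Attach a pentagonal pyramid (V=6, E=10, F=6) along a 3-gon: merge 3 vertices and 3 edges, delete both glued faces → V=14, E=27, F=15.
Check: V − E + F = 14 − 27 + 15 = 2.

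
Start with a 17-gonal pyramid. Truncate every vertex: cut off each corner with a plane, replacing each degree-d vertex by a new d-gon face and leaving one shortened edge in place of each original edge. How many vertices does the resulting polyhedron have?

The base solid has V = 18, E = 34, F = 18.
Truncation replaces each original edge-end by a new vertex, so V′ = 2E = 68.
Each original edge survives, and each old vertex of degree d contributes d new edges; summing degrees gives Σd = 2E, so E′ = E + 2E = 3E = 102.
Each original face survives and each original vertex becomes one new face: F′ = F + V = 36.

68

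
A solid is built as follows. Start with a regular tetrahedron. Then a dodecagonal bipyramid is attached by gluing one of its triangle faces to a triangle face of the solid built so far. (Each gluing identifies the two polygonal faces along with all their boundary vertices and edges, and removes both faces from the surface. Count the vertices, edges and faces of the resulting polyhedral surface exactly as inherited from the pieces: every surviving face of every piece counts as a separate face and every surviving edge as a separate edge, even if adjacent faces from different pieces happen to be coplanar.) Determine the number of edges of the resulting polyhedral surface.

39

A regular tetrahedron: V=4, E=6, F=4.
Attach a dodecagonal bipyramid (V=14, E=36, F=24) along a 3-gon: merge 3 vertices and 3 edges, delete both glued faces → V=15, E=39, F=26.
Check: V − E + F = 15 − 39 + 26 = 2.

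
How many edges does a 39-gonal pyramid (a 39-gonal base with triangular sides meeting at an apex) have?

78

A pyramid on an n-gon base has one n-gon and n triangles: V = 39 + 1 = 40, E = 2·39 = 78, F = 39 + 1 = 40.
Check: V − E + F = 40 − 78 + 40 = 2.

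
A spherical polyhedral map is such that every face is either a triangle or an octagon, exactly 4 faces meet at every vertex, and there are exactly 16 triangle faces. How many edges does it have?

Let x be the number of octagons; then F = 16 + x.
Edge–face incidences: 2E = 3·16 + 8·x = 48 + 8x.
Every vertex has degree 4, so 4V = 2E.
Euler: V − E + F = 2 ⇒ (2E)/4 − E + (16 + x) = 2.
Multiply by 8: 2·(2E) − 4·(2E) + 8·(16 + x) = 16, i.e. 128 + 8x − 2·(48 + 8x) = 16.
Collecting terms: −8x + 32 = 16, so −8x = −16, so x = 2.
Then 2E = 48 + 8·2 = 64, so E = 32, V = 2E/4 = 16, F = 16 + 2 = 18.

32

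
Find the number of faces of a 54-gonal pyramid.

55

A pyramid on an n-gon base has one n-gon and n triangles: V = 54 + 1 = 55, E = 2·54 = 108, F = 54 + 1 = 55.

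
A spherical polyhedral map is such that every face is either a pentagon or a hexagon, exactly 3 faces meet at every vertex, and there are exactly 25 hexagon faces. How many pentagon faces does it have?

Let x be the number of pentagons; then F = 25 + x.
Edge–face incidences: 2E = 6·25 + 5·x = 150 + 5x.
Every vertex has degree 3, so 3V = 2E.
Euler: V − E + F = 2 ⇒ (2E)/3 − E + (25 + x) = 2.
Multiply by 6: 2·(2E) − 3·(2E) + 6·(25 + x) = 12, i.e. 150 + 6x − (150 + 5x) = 12.
Collecting terms: x = 12.
Then 2E = 150 + 5·12 = 210, so E = 105, V = 2E/3 = 70, F = 25 + 12 = 37.

12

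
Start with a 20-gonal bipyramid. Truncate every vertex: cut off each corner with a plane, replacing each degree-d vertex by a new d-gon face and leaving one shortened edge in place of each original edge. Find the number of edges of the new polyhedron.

180

The base solid has V = 22, E = 60, F = 40.
Truncation replaces each original edge-end by a new vertex, so V′ = 2E = 120.
Each original edge survives, and each old vertex of degree d contributes d new edges; summing degrees gives Σd = 2E, so E′ = E + 2E = 3E = 180.
Each original face survives and each original vertex becomes one new face: F′ = F + V = 62.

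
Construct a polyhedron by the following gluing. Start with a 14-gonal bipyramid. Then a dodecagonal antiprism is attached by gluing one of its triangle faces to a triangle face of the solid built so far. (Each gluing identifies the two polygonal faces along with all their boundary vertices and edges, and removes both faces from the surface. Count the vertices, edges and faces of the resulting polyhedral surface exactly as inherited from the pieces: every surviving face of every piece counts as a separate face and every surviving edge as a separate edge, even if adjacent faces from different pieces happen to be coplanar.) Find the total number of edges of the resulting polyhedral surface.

A 14-gonal bipyramid: V=16, E=42, F=28.
Attach a dodecagonal antiprism (V=24, E=48, F=26) along a 3-gon: merge 3 vertices and 3 edges, delete both glued faces → V=37, E=87, F=52.
Check: V − E + F = 37 − 87 + 52 = 2.

87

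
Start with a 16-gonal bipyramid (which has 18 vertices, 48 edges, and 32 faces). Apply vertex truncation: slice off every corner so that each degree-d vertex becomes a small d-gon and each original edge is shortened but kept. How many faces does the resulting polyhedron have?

Truncation replaces each original edge-end by a new vertex, so V′ = 2E = 96.
Each original edge survives, and each old vertex of degree d contributes d new edges; summing degrees gives Σd = 2E, so E′ = E + 2E = 3E = 144.
Each original face survives and each original vertex becomes one new face: F′ = F + V = 50.

50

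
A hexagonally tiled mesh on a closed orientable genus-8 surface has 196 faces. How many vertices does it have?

χ = 2 − 2·8 = -14, and every face is a hexagon so 6F = 2E.
E = 6·196/2 = 588. Then V = -14 + E − F = -14 + 588 − 196 = 378.

378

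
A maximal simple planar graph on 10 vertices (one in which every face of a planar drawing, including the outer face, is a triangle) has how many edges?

In a plane triangulation 3F = 2E and V − E + F = 2, so E = 3V − 6 = 3·10 − 6 = 24.

24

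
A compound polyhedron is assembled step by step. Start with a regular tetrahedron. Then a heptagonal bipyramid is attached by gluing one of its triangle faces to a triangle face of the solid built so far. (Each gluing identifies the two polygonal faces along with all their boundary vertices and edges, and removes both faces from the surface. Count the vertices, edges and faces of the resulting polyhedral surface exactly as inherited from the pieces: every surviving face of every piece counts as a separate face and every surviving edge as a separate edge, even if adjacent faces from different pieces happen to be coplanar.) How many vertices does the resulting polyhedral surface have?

10

A regular tetrahedron: V=4, E=6, F=4.
Attach a heptagonal bipyramid (V=9, E=21, F=14) along a 3-gon: merge 3 vertices and 3 edges, delete both glued faces → V=10, E=24, F=16.
Check: V − E + F = 10 − 24 + 16 = 2.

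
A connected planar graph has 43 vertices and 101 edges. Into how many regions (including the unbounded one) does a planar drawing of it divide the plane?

60

Euler's formula for a connected plane graph: V − E + F = 2, so F = 2 − 43 + 101 = 60.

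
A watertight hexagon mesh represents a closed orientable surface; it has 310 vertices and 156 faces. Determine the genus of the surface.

2

Every face is a hexagon, so 2E = 6·156 = 936, giving E = 468.
χ = V − E + F = 310 − 468 + 156 = -2.
For a closed orientable surface χ = 2 − 2g, so g = (2 − (-2))/2 = 2.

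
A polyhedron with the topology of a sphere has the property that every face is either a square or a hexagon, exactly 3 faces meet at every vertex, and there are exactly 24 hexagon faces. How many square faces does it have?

Let x be the number of squares; then F = 24 + x.
Edge–face incidences: 2E = 6·24 + 4·x = 144 + 4x.
Every vertex has degree 3, so 3V = 2E.
Euler: V − E + F = 2 ⇒ (2E)/3 − E + (24 + x) = 2.
Multiply by 6: 2·(2E) − 3·(2E) + 6·(24 + x) = 12, i.e. 144 + 6x − (144 + 4x) = 12.
Collecting terms: 2x = 12, so x = 6.
Then 2E = 144 + 4·6 = 168, so E = 84, V = 2E/3 = 56, F = 24 + 6 = 30.

6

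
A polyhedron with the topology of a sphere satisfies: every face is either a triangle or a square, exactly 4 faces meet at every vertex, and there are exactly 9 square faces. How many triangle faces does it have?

8

Let x be the number of triangles; then F = 9 + x.
Edge–face incidences: 2E = 4·9 + 3·x = 36 + 3x.
Every vertex has degree 4, so 4V = 2E.
Euler: V − E + F = 2 ⇒ (2E)/4 − E + (9 + x) = 2.
Multiply by 8: 2·(2E) − 4·(2E) + 8·(9 + x) = 16, i.e. 72 + 8x − 2·(36 + 3x) = 16.
Collecting terms: 2x = 16, so x = 8.
Then 2E = 36 + 3·8 = 60, so E = 30, V = 2E/4 = 15, F = 9 + 8 = 17.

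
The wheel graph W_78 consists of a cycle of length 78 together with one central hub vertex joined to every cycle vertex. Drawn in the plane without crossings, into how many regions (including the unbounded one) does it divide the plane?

79

W_78 has V = 78 + 1 = 79 vertices and E = 2·78 = 156 edges.
By Euler's formula F = 2 − V + E = 2 − 79 + 156 = 79.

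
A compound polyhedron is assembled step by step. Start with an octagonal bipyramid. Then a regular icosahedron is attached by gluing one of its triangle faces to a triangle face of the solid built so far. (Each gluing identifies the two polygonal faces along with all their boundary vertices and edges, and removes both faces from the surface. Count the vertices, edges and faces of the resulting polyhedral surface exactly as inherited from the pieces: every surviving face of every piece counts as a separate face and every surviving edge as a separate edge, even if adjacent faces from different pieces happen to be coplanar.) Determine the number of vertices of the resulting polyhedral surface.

19

An octagonal bipyramid: V=10, E=24, F=16.
Attach a regular icosahedron (V=12, E=30, F=20) along a 3-gon: merge 3 vertices and 3 edges, delete both glued faces → V=19, E=51, F=34.
Check: V − E + F = 19 − 51 + 34 = 2.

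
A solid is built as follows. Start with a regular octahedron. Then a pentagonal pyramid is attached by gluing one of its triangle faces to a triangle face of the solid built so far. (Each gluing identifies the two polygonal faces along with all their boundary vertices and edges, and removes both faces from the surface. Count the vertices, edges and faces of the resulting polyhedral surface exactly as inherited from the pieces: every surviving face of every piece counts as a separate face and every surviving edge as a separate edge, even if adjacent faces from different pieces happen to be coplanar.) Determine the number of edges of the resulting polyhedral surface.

A regular octahedron: V=6, E=12, F=8.
Attach a pentagonal pyramid (V=6, E=10, F=6) along a 3-gon: merge 3 vertices and 3 edges, delete both glued faces → V=9, E=19, F=12.
Check: V − E + F = 9 − 19 + 12 = 2.

19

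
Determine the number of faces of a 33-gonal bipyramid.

66

A bipyramid over an n-gon has 2n triangular faces and n + 2 vertices: V = 33 + 2 = 35, E = 3·33 = 99, F = 2·33 = 66.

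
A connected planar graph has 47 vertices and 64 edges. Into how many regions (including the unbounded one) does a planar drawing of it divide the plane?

19

Euler's formula for a connected plane graph: V − E + F = 2, so F = 2 − 47 + 64 = 19.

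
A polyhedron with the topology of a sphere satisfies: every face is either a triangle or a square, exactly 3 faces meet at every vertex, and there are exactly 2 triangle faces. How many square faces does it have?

3

Let x be the number of squares; then F = 2 + x.
Edge–face incidences: 2E = 3·2 + 4·x = 6 + 4x.
Every vertex has degree 3, so 3V = 2E.
Euler: V − E + F = 2 ⇒ (2E)/3 − E + (2 + x) = 2.
Multiply by 6: 2·(2E) − 3·(2E) + 6·(2 + x) = 12, i.e. 12 + 6x − (6 + 4x) = 12.
Collecting terms: 2x + 6 = 12, so 2x = 6, so x = 3.
Then 2E = 6 + 4·3 = 18, so E = 9, V = 2E/3 = 6, F = 2 + 3 = 5.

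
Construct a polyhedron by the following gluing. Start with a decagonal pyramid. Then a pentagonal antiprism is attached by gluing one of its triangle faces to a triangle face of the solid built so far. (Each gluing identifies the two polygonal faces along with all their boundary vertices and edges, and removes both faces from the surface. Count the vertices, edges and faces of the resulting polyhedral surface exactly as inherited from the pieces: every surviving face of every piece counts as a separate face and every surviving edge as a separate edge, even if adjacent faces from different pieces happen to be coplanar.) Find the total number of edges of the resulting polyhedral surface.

37

A decagonal pyramid: V=11, E=20, F=11.
Attach a pentagonal antiprism (V=10, E=20, F=12) along a 3-gon: merge 3 vertices and 3 edges, delete both glued faces → V=18, E=37, F=21.
Check: V − E + F = 18 − 37 + 21 = 2.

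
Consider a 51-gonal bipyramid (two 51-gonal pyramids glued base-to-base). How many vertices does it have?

53

A bipyramid over an n-gon has 2n triangular faces and n + 2 vertices: V = 51 + 2 = 53, E = 3·51 = 153, F = 2·51 = 102.
Check: V − E + F = 53 − 153 + 102 = 2.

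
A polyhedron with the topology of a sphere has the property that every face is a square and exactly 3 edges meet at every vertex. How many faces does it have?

6

Each face has 4 edges and each edge borders two faces, so 2E = 4F.
Each vertex has degree 3, so 3V = 2E and hence V = 4F/3.
Euler: V − E + F = 2 ⇒ (4F/3) − (4F/2) + F = 2.
Multiply by 6: (8 − 12 + 6)F = 12, i.e. 2F = 12.
So F = 6, E = 4·6/2 = 12, V = 4·6/3 = 8.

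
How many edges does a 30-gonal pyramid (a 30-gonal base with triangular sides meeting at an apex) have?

A pyramid on an n-gon base has one n-gon and n triangles: V = 30 + 1 = 31, E = 2·30 = 60, F = 30 + 1 = 31.
Check: V − E + F = 31 − 60 + 31 = 2.

60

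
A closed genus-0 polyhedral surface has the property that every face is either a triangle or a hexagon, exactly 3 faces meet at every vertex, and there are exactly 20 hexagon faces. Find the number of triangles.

Let x be the number of triangles; then F = 20 + x.
Edge–face incidences: 2E = 6·20 + 3·x = 120 + 3x.
Every vertex has degree 3, so 3V = 2E.
Euler: V − E + F = 2 ⇒ (2E)/3 − E + (20 + x) = 2.
Multiply by 6: 2·(2E) − 3·(2E) + 6·(20 + x) = 12, i.e. 120 + 6x − (120 + 3x) = 12.
Collecting terms: 3x = 12, so x = 4.
Then 2E = 120 + 3·4 = 132, so E = 66, V = 2E/3 = 44, F = 20 + 4 = 24.

4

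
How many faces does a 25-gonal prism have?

A prism on an n-gon has two n-gon bases and n rectangular sides: V = 2·25 = 50, E = 3·25 = 75, F = 25 + 2 = 27.

27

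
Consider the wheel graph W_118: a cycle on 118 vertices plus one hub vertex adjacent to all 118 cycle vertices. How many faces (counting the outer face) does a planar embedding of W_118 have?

W_118 has V = 118 + 1 = 119 vertices and E = 2·118 = 236 edges.
By Euler's formula F = 2 − V + E = 2 − 119 + 236 = 119.

119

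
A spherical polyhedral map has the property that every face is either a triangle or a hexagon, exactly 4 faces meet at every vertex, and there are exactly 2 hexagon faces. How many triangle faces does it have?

Let x be the number of triangles; then F = 2 + x.
Edge–face incidences: 2E = 6·2 + 3·x = 12 + 3x.
Every vertex has degree 4, so 4V = 2E.
Euler: V − E + F = 2 ⇒ (2E)/4 − E + (2 + x) = 2.
Multiply by 8: 2·(2E) − 4·(2E) + 8·(2 + x) = 16, i.e. 16 + 8x − 2·(12 + 3x) = 16.
Collecting terms: 2x − 8 = 16, so 2x = 24, so x = 12.
Then 2E = 12 + 3·12 = 48, so E = 24, V = 2E/4 = 12, F = 2 + 12 = 14.

12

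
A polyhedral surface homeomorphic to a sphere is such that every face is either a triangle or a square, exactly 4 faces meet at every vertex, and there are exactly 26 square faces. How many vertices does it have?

32

Let x be the number of triangles; then F = 26 + x.
Edge–face incidences: 2E = 4·26 + 3·x = 104 + 3x.
Every vertex has degree 4, so 4V = 2E.
Euler: V − E + F = 2 ⇒ (2E)/4 − E + (26 + x) = 2.
Multiply by 8: 2·(2E) − 4·(2E) + 8·(26 + x) = 16, i.e. 208 + 8x − 2·(104 + 3x) = 16.
Collecting terms: 2x = 16, so x = 8.
Then 2E = 104 + 3·8 = 128, so E = 64, V = 2E/4 = 32, F = 26 + 8 = 34.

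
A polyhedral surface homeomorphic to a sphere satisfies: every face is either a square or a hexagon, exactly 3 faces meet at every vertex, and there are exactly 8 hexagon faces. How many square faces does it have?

Let x be the number of squares; then F = 8 + x.
Edge–face incidences: 2E = 6·8 + 4·x = 48 + 4x.
Every vertex has degree 3, so 3V = 2E.
Euler: V − E + F = 2 ⇒ (2E)/3 − E + (8 + x) = 2.
Multiply by 6: 2·(2E) − 3·(2E) + 6·(8 + x) = 12, i.e. 48 + 6x − (48 + 4x) = 12.
Collecting terms: 2x = 12, so x = 6.
Then 2E = 48 + 4·6 = 72, so E = 36, V = 2E/3 = 24, F = 8 + 6 = 14.

6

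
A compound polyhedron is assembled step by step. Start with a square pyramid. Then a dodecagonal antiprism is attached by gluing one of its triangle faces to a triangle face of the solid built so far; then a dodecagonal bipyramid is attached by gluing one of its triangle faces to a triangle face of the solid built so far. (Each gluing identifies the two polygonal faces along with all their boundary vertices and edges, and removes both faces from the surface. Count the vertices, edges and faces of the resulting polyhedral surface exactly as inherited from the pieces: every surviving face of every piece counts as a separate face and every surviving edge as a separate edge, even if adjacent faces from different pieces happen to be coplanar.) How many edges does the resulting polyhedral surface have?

A square pyramid: V=5, E=8, F=5.
Attach a dodecagonal antiprism (V=24, E=48, F=26) along a 3-gon: merge 3 vertices and 3 edges, delete both glued faces → V=26, E=53, F=29.
Attach a dodecagonal bipyramid (V=14, E=36, F=24) along a 3-gon: merge 3 vertices and 3 edges, delete both glued faces → V=37, E=86, F=51.
Check: V − E + F = 37 − 86 + 51 = 2.

86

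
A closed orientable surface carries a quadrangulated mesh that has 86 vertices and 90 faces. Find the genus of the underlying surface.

3

Every face is a square, so 2E = 4·90 = 360, giving E = 180.
χ = V − E + F = 86 − 180 + 90 = -4.
For a closed orientable surface χ = 2 − 2g, so g = (2 − (-4))/2 = 3.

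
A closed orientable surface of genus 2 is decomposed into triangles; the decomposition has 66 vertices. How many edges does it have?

204

χ = 2 − 2·2 = -2, and every face is a triangle so 3F = 2E.
V − E + F = -2 with E = 3F/2 gives 66 − (3/2 − 1)·F = -2, so F = 136 and E = 204.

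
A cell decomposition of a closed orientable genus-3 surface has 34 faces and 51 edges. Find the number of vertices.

13

For a closed orientable surface of genus 3, χ = 2 − 2·3 = -4.
V = -4 + E − F = -4 + 51 − 34 = 13.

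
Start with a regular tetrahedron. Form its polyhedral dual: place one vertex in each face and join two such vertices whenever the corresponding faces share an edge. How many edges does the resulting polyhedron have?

The base solid has V = 4, E = 6, F = 4.
The dual swaps V and F and preserves E: V′ = F = 4, E′ = E = 6, F′ = V = 4.

6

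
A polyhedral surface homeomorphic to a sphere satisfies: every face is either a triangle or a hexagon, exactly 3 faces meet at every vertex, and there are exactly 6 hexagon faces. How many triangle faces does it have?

4

Let x be the number of triangles; then F = 6 + x.
Edge–face incidences: 2E = 6·6 + 3·x = 36 + 3x.
Every vertex has degree 3, so 3V = 2E.
Euler: V − E + F = 2 ⇒ (2E)/3 − E + (6 + x) = 2.
Multiply by 6: 2·(2E) − 3·(2E) + 6·(6 + x) = 12, i.e. 36 + 6x − (36 + 3x) = 12.
Collecting terms: 3x = 12, so x = 4.
Then 2E = 36 + 3·4 = 48, so E = 24, V = 2E/3 = 16, F = 6 + 4 = 10.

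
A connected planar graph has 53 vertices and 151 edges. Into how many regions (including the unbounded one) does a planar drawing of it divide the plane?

Euler's formula for a connected plane graph: V − E + F = 2, so F = 2 − 53 + 151 = 100.

100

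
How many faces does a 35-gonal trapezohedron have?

70

The n-trapezohedron (dual of the n-antiprism) has V = 2·35 + 2 = 72, E = 4·35 = 140, F = 2·35 = 70.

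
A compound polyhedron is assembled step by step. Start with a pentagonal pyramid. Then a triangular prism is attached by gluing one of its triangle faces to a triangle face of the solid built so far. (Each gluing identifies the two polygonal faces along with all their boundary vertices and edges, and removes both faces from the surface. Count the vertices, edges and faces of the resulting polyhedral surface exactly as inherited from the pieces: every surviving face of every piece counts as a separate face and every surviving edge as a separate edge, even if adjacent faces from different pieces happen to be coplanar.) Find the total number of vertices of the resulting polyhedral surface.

9

A pentagonal pyramid: V=6, E=10, F=6.
Attach a triangular prism (V=6, E=9, F=5) along a 3-gon: merge 3 vertices and 3 edges, delete both glued faces → V=9, E=16, F=9.
Check: V − E + F = 9 − 16 + 9 = 2.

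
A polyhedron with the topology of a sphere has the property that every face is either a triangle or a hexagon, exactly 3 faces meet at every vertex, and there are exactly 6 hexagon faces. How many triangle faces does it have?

Let x be the number of triangles; then F = 6 + x.
Edge–face incidences: 2E = 6·6 + 3·x = 36 + 3x.
Every vertex has degree 3, so 3V = 2E.
Euler: V − E + F = 2 ⇒ (2E)/3 − E + (6 + x) = 2.
Multiply by 6: 2·(2E) − 3·(2E) + 6·(6 + x) = 12, i.e. 36 + 6x − (36 + 3x) = 12.
Collecting terms: 3x = 12, so x = 4.
Then 2E = 36 + 3·4 = 48, so E = 24, V = 2E/3 = 16, F = 6 + 4 = 10.

4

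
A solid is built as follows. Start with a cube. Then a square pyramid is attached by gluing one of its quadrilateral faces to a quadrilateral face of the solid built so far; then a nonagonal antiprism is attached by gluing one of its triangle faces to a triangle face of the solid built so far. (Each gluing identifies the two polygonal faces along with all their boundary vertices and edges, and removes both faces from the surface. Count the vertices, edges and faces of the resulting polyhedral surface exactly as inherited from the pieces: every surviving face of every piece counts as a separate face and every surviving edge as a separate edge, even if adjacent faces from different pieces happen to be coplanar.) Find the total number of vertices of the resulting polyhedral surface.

A cube: V=8, E=12, F=6.
Attach a square pyramid (V=5, E=8, F=5) along a 4-gon: merge 4 vertices and 4 edges, delete both glued faces → V=9, E=16, F=9.
Attach a nonagonal antiprism (V=18, E=36, F=20) along a 3-gon: merge 3 vertices and 3 edges, delete both glued faces → V=24, E=49, F=27.
Check: V − E + F = 24 − 49 + 27 = 2.

24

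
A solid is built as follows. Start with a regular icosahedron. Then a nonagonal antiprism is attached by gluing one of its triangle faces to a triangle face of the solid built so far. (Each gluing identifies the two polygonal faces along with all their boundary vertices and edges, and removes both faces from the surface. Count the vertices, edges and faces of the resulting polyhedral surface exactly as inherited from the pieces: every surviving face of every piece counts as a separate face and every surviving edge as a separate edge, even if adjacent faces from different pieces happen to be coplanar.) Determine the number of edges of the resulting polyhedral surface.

A regular icosahedron: V=12, E=30, F=20.
Attach a nonagonal antiprism (V=18, E=36, F=20) along a 3-gon: merge 3 vertices and 3 edges, delete both glued faces → V=27, E=63, F=38.
Check: V − E + F = 27 − 63 + 38 = 2.

63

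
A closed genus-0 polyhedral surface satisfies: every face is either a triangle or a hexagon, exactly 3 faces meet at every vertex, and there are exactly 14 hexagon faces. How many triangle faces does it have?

4

Let x be the number of triangles; then F = 14 + x.
Edge–face incidences: 2E = 6·14 + 3·x = 84 + 3x.
Every vertex has degree 3, so 3V = 2E.
Euler: V − E + F = 2 ⇒ (2E)/3 − E + (14 + x) = 2.
Multiply by 6: 2·(2E) − 3·(2E) + 6·(14 + x) = 12, i.e. 84 + 6x − (84 + 3x) = 12.
Collecting terms: 3x = 12, so x = 4.
Then 2E = 84 + 3·4 = 96, so E = 48, V = 2E/3 = 32, F = 14 + 4 = 18.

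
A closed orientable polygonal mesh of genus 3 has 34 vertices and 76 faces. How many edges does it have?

114

For a closed orientable surface of genus 3, χ = 2 − 2·3 = -4.
E = V + F − (-4) = 34 + 76 − (-4) = 114.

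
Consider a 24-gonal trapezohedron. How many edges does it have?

The n-trapezohedron (dual of the n-antiprism) has V = 2·24 + 2 = 50, E = 4·24 = 96, F = 2·24 = 48.

96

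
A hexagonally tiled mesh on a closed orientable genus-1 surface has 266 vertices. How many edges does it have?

399

χ = 2 − 2·1 = 0, and every face is a hexagon so 6F = 2E.
V − E + F = 0 with E = 6F/2 gives 266 − (6/2 − 1)·F = 0, so F = 133 and E = 399.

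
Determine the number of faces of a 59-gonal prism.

A prism on an n-gon has two n-gon bases and n rectangular sides: V = 2·59 = 118, E = 3·59 = 177, F = 59 + 2 = 61.

61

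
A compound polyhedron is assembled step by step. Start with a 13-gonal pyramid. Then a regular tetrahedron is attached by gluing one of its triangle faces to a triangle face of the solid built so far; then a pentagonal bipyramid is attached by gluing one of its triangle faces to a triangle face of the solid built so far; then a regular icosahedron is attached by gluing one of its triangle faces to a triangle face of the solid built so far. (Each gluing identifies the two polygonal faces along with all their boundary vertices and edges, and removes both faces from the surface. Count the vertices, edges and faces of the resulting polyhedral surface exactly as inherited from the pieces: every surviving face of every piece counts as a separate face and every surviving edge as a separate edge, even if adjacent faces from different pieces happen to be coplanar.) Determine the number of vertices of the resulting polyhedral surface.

28

A 13-gonal pyramid: V=14, E=26, F=14.
Attach a regular tetrahedron (V=4, E=6, F=4) along a 3-gon: merge 3 vertices and 3 edges, delete both glued faces → V=15, E=29, F=16.
Attach a pentagonal bipyramid (V=7, E=15, F=10) along a 3-gon: merge 3 vertices and 3 edges, delete both glued faces → V=19, E=41, F=24.
Attach a regular icosahedron (V=12, E=30, F=20) along a 3-gon: merge 3 vertices and 3 edges, delete both glued faces → V=28, E=68, F=42.
Check: V − E + F = 28 − 68 + 42 = 2.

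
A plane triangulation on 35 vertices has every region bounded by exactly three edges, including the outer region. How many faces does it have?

In a plane triangulation 3F = 2E and V − E + F = 2, so F = 2V − 4 = 2·35 − 4 = 66.

66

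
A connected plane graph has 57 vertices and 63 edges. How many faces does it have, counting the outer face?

Euler's formula for a connected plane graph: V − E + F = 2, so F = 2 − 57 + 63 = 8.

8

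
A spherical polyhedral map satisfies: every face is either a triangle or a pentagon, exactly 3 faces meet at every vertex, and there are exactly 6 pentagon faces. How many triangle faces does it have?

2

Let x be the number of triangles; then F = 6 + x.
Edge–face incidences: 2E = 5·6 + 3·x = 30 + 3x.
Every vertex has degree 3, so 3V = 2E.
Euler: V − E + F = 2 ⇒ (2E)/3 − E + (6 + x) = 2.
Multiply by 6: 2·(2E) − 3·(2E) + 6·(6 + x) = 12, i.e. 36 + 6x − (30 + 3x) = 12.
Collecting terms: 3x + 6 = 12, so 3x = 6, so x = 2.
Then 2E = 30 + 3·2 = 36, so E = 18, V = 2E/3 = 12, F = 6 + 2 = 8.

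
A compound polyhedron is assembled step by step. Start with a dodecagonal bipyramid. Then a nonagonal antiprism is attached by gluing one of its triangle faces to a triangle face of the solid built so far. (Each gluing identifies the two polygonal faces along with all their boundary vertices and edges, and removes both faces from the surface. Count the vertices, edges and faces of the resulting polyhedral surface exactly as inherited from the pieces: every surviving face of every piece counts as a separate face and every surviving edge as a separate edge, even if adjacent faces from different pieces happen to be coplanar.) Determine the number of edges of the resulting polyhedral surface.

69

A dodecagonal bipyramid: V=14, E=36, F=24.
Attach a nonagonal antiprism (V=18, E=36, F=20) along a 3-gon: merge 3 vertices and 3 edges, delete both glued faces → V=29, E=69, F=42.
Check: V − E + F = 29 − 69 + 42 = 2.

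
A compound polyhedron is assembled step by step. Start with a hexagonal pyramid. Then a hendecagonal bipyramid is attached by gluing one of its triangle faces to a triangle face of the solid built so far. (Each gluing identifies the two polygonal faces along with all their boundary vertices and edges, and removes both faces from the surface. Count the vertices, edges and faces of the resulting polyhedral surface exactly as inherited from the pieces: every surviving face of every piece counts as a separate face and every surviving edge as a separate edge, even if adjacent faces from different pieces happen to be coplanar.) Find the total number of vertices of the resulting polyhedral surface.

17

A hexagonal pyramid: V=7, E=12, F=7.
Attach a hendecagonal bipyramid (V=13, E=33, F=22) along a 3-gon: merge 3 vertices and 3 edges, delete both glued faces → V=17, E=42, F=27.
Check: V − E + F = 17 − 42 + 27 = 2.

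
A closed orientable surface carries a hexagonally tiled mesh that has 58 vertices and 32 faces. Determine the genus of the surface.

4

Every face is a hexagon, so 2E = 6·32 = 192, giving E = 96.
χ = V − E + F = 58 − 96 + 32 = -6.
For a closed orientable surface χ = 2 − 2g, so g = (2 − (-6))/2 = 4.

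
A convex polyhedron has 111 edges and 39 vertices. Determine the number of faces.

Here V − E + F = 2.
F = 2 − V + E = 2 − 39 + 111 = 74.

74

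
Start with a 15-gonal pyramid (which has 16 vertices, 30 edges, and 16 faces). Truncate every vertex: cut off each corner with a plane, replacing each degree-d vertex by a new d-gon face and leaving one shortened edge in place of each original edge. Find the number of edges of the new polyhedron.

Truncation replaces each original edge-end by a new vertex, so V′ = 2E = 60.
Each original edge survives, and each old vertex of degree d contributes d new edges; summing degrees gives Σd = 2E, so E′ = E + 2E = 3E = 90.
Each original face survives and each original vertex becomes one new face: F′ = F + V = 32.

90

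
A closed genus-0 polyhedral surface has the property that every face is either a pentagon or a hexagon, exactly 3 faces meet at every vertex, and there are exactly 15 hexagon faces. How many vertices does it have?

50

Let x be the number of pentagons; then F = 15 + x.
Edge–face incidences: 2E = 6·15 + 5·x = 90 + 5x.
Every vertex has degree 3, so 3V = 2E.
Euler: V − E + F = 2 ⇒ (2E)/3 − E + (15 + x) = 2.
Multiply by 6: 2·(2E) − 3·(2E) + 6·(15 + x) = 12, i.e. 90 + 6x − (90 + 5x) = 12.
Collecting terms: x = 12.
Then 2E = 90 + 5·12 = 150, so E = 75, V = 2E/3 = 50, F = 15 + 12 = 27.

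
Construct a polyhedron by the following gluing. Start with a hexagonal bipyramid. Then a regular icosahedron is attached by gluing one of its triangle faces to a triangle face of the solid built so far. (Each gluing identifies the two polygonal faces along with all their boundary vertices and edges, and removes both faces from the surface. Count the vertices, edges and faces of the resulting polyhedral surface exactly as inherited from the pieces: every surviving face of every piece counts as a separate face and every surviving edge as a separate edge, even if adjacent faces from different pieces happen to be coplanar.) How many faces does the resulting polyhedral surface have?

A hexagonal bipyramid: V=8, E=18, F=12.
Attach a regular icosahedron (V=12, E=30, F=20) along a 3-gon: merge 3 vertices and 3 edges, delete both glued faces → V=17, E=45, F=30.
Check: V − E + F = 17 − 45 + 30 = 2.

30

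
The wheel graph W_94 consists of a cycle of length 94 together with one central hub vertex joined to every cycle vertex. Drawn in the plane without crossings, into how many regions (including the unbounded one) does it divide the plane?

95

W_94 has V = 94 + 1 = 95 vertices and E = 2·94 = 188 edges.
By Euler's formula F = 2 − V + E = 2 − 95 + 188 = 95.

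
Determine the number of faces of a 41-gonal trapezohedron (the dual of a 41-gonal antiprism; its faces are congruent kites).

The n-trapezohedron (dual of the n-antiprism) has V = 2·41 + 2 = 84, E = 4·41 = 164, F = 2·41 = 82.

82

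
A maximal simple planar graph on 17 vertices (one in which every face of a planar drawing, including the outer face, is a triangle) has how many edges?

In a plane triangulation 3F = 2E and V − E + F = 2, so E = 3V − 6 = 3·17 − 6 = 45.

45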